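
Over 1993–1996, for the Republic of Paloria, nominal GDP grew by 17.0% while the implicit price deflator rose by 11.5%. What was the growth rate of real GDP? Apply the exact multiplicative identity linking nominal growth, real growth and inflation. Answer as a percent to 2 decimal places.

(1 + g_nom) = (1 + g_real)(1 + π), so g_real = 1.1700 / 1.1150 − 1 = 0.04933.

4.93%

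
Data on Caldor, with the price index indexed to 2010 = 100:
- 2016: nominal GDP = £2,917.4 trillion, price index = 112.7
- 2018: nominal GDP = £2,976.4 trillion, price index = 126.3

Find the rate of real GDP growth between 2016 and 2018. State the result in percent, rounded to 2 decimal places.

-8.96%

Real GDP 2016 = 2917.4 / 1.127 = 2588.64.
Real GDP 2018 = 2976.4 / 1.263 = 2356.61.
Real growth = 2356.61 / 2588.64 − 1 = -0.0896.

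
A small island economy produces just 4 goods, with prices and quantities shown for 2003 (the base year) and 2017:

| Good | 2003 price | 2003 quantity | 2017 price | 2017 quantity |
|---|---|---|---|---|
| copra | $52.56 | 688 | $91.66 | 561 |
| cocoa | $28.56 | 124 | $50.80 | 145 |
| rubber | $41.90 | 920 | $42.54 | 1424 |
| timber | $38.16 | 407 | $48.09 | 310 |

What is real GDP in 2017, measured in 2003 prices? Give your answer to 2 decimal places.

$105122.56

Real GDP 2017 = Σ (p_2003 × q_2017) = 52.56·561 + 28.56·145 + 41.90·1424 + 38.16·310 = 105122.56.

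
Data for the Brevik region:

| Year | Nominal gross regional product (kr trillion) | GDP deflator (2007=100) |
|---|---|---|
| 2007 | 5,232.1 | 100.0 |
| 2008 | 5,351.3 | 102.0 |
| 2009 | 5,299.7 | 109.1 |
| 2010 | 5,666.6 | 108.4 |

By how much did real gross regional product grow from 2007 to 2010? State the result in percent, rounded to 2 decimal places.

-0.09%

Real gross regional product 2007 = 5232.1/1.000 = 5232.10.
Real gross regional product 2010 = 5666.6/1.084 = 5227.49.
Change = 5227.49/5232.10 − 1 = -0.0009.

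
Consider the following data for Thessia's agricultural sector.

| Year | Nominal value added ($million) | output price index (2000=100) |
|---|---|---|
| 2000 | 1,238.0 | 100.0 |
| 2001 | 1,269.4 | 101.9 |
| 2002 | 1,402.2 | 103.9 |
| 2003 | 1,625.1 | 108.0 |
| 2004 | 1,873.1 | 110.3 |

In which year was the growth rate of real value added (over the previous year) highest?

2004

2001: real = 1269.4/1.019 = 1245.73; growth vs 2000 (1238.00) = 0.62%.
2002: real = 1402.2/1.039 = 1349.57; growth vs 2001 (1245.73) = 8.34%.
2003: real = 1625.1/1.080 = 1504.72; growth vs 2002 (1349.57) = 11.50%.
2004: real = 1873.1/1.103 = 1698.19; growth vs 2003 (1504.72) = 12.86%.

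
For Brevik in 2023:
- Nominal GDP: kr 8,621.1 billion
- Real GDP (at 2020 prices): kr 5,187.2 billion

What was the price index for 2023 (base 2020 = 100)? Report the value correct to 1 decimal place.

price index = (Nominal / Real) × 100 = 8621.1 / 5187.2 × 100 = 166.20.

166.2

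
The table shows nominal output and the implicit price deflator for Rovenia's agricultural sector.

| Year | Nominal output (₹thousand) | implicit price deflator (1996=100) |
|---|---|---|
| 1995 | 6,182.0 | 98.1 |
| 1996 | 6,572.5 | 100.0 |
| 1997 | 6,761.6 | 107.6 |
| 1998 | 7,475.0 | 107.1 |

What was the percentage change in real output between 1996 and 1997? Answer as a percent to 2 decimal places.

Real output 1996 = 6572.5/1.000 = 6572.50.
Real output 1997 = 6761.6/1.076 = 6284.01.
Change = 6284.01/6572.50 − 1 = -0.0439.

-4.39%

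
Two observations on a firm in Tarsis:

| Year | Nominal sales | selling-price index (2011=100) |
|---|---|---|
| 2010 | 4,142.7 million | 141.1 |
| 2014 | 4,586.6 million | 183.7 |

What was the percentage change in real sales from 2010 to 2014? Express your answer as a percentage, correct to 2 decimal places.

-14.96%

Real sales 2010 = 4142.7 / 1.411 = 2936.00.
Real sales 2014 = 4586.6 / 1.837 = 2496.79.
Real growth = 2496.79 / 2936.00 − 1 = -0.1496.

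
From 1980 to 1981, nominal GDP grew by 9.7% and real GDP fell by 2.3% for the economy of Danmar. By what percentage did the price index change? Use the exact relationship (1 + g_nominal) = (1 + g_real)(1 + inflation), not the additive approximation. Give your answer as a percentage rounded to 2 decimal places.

(1 + g_nom) = (1 + g_real)(1 + π), so π = 1.0970 / 0.9770 − 1 = 0.12282.

12.28%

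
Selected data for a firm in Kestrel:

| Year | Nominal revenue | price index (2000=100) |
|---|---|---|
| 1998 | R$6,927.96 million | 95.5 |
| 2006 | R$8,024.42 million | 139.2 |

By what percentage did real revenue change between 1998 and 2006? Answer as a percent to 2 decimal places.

Real revenue 1998 = 6927.96 / 0.955 = 7254.41.
Real revenue 2006 = 8024.42 / 1.392 = 5764.67.
Real growth = 5764.67 / 7254.41 − 1 = -0.2054.

-20.54%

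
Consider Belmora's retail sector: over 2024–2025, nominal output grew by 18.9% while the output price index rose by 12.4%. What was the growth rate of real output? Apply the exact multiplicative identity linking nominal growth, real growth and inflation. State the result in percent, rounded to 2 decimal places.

5.78%

(1 + g_nom) = (1 + g_real)(1 + π), so g_real = 1.1890 / 1.1240 − 1 = 0.05783.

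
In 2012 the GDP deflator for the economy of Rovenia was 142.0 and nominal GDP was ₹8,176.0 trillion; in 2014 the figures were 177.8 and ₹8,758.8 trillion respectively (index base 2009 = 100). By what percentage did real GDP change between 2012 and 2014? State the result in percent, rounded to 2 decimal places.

-14.44%

Deflate each year: 2012 → 8176.0/1.420 = 5757.75; 2014 → 8758.8/1.778 = 4926.21.
So real GDP changed by 4926.21/5757.75 − 1 = -0.1444, i.e. -14.44%.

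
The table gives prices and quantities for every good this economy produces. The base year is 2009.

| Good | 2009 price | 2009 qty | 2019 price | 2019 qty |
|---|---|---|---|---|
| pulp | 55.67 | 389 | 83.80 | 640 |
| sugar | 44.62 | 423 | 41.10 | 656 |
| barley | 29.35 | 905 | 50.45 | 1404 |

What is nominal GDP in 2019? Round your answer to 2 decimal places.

151425.40

Nominal GDP 2019 = Σ (p_2019 × q_2019) = 83.80·640 + 41.10·656 + 50.45·1404 = 151425.40.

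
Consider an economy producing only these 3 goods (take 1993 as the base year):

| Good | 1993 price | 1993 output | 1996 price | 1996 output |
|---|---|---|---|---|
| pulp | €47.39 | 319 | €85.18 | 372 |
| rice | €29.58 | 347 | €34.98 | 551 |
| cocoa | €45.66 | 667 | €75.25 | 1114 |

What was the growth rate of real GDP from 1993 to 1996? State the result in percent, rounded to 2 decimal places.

Real GDP 1993 = Nominal GDP 1993 = 47.39·319 + 29.58·347 + 45.66·667 = 55836.89.
Real GDP 1996 (at 1993 prices) = 47.39·372 + 29.58·551 + 45.66·1114 = 84792.90.
Real growth = 84792.90/55836.89 − 1 = 0.5186.

51.86%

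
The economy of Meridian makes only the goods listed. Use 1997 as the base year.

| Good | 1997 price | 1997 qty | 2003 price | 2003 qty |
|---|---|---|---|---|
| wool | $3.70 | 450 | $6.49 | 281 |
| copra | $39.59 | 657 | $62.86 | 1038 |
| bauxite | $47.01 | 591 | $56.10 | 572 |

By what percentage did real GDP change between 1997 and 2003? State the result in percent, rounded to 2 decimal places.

24.46%

Real GDP 1997 = Nominal GDP 1997 = 3.70·450 + 39.59·657 + 47.01·591 = 55458.54.
Real GDP 2003 (at 1997 prices) = 3.70·281 + 39.59·1038 + 47.01·572 = 69023.84.
Real growth = 69023.84/55458.54 − 1 = 0.2446.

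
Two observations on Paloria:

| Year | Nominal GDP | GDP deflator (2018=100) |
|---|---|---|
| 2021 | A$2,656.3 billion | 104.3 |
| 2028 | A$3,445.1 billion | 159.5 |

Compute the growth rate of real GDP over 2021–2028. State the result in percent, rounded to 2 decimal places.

Deflate each year: 2021 → 2656.3/1.043 = 2546.79; 2028 → 3445.1/1.595 = 2159.94.
So real GDP changed by 2159.94/2546.79 − 1 = -0.1519, i.e. -15.19%.

-15.19%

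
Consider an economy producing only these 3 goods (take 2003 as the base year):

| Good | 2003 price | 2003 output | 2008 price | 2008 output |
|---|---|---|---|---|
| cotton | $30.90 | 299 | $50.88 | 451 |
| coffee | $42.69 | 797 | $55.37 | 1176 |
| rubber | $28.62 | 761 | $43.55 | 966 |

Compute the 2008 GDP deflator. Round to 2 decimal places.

141.78

Nominal GDP 2008 = 50.88·451 + 55.37·1176 + 43.55·966 = 130131.30.
Real GDP 2008 (at 2003 prices) = 30.90·451 + 42.69·1176 + 28.62·966 = 91786.26.
Deflator = Nominal/Real × 100 = 130131.30/91786.26 × 100 = 141.776.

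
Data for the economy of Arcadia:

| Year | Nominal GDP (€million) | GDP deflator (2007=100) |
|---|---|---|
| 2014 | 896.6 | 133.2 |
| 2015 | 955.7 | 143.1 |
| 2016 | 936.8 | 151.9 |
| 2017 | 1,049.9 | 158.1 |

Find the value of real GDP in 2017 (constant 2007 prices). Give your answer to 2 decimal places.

Real GDP 2017 = 1049.9 / 1.581 = 664.07.

€664.07 million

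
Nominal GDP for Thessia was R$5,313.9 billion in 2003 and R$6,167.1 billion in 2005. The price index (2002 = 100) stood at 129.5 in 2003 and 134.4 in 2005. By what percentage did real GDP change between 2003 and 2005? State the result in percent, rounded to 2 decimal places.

11.82%

Deflate each year: 2003 → 5313.9/1.295 = 4103.40; 2005 → 6167.1/1.344 = 4588.62.
So real GDP changed by 4588.62/4103.40 − 1 = 0.1182, i.e. 11.82%.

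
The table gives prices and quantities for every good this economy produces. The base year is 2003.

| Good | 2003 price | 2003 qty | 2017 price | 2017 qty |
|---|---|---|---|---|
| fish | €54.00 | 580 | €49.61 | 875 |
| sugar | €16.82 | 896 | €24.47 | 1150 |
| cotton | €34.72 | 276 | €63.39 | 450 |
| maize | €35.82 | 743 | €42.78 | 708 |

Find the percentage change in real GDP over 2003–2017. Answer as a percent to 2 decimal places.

Real GDP 2003 = Nominal GDP 2003 = 54.00·580 + 16.82·896 + 34.72·276 + 35.82·743 = 82587.70.
Real GDP 2017 (at 2003 prices) = 54.00·875 + 16.82·1150 + 34.72·450 + 35.82·708 = 107577.56.
Real growth = 107577.56/82587.70 − 1 = 0.3026.

30.26%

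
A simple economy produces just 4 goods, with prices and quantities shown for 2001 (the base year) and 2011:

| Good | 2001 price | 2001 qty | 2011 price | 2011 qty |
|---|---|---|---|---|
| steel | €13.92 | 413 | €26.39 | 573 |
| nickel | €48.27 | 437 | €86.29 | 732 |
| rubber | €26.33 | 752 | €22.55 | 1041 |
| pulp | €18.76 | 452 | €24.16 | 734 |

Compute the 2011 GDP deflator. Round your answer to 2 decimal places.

Nominal GDP 2011 = 26.39·573 + 86.29·732 + 22.55·1041 + 24.16·734 = 119493.74.
Real GDP 2011 (at 2001 prices) = 13.92·573 + 48.27·732 + 26.33·1041 + 18.76·734 = 84489.17.
Deflator = Nominal/Real × 100 = 119493.74/84489.17 × 100 = 141.431.

141.43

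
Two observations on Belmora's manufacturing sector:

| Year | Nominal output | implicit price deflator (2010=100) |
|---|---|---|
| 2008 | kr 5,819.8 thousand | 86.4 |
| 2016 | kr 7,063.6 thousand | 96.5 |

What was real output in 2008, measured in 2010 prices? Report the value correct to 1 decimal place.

kr 6,735.9 thousand

Real output = Nominal / (implicit price deflator/100) = 5819.8 / 0.864 = 6735.88.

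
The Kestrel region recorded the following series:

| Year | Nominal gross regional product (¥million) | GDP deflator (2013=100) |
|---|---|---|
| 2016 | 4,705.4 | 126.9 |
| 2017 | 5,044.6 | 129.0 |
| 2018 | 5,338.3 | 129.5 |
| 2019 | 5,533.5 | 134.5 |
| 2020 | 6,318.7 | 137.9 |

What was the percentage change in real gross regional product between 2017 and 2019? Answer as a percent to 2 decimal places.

5.21%

Real gross regional product 2017 = 5044.6/1.290 = 3910.54.
Real gross regional product 2019 = 5533.5/1.345 = 4114.13.
Change = 4114.13/3910.54 − 1 = 0.0521.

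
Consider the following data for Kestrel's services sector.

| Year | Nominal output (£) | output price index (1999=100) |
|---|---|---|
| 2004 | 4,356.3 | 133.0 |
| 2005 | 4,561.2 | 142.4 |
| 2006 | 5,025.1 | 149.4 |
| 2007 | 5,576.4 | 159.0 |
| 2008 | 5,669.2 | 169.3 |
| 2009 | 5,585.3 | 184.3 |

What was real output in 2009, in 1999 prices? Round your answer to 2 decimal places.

Real output 2009 = 5585.3 / 1.843 = 3030.55.

£3,030.55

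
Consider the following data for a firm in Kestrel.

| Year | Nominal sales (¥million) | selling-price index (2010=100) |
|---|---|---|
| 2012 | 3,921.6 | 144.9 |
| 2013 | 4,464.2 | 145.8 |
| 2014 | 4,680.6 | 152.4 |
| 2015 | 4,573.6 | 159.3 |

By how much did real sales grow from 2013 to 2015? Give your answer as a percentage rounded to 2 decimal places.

Real sales 2013 = 4464.2/1.458 = 3061.87.
Real sales 2015 = 4573.6/1.593 = 2871.06.
Change = 2871.06/3061.87 − 1 = -0.0623.

-6.23%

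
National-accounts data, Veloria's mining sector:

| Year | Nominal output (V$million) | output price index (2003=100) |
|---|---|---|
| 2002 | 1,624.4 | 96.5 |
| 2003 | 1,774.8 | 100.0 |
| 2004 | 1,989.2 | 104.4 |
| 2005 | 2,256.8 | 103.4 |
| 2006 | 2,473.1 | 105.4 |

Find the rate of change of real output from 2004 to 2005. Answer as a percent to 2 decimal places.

Real output 2004 = 1989.2/1.044 = 1905.36.
Real output 2005 = 2256.8/1.034 = 2182.59.
Change = 2182.59/1905.36 − 1 = 0.1455.

14.55%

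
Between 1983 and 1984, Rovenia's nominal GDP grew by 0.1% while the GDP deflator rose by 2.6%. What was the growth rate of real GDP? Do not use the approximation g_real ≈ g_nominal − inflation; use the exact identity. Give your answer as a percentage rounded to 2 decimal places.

(1 + g_nom) = (1 + g_real)(1 + π), so g_real = 1.0010 / 1.0260 − 1 = -0.02437.

-2.44%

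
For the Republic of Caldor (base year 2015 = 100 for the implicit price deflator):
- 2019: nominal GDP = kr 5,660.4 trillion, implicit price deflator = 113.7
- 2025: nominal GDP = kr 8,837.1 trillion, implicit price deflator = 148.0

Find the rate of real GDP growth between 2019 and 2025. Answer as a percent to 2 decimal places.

Real GDP 2019 = 5660.4 / 1.137 = 4978.36.
Real GDP 2025 = 8837.1 / 1.480 = 5971.01.
Real growth = 5971.01 / 4978.36 − 1 = 0.1994.

19.94%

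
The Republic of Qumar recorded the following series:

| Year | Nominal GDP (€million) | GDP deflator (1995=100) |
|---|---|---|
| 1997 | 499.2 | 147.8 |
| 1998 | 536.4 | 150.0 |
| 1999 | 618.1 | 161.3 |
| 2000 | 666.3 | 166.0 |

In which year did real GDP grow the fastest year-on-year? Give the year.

1999

1998: real = 536.4/1.500 = 357.60; growth vs 1997 (337.75) = 5.88%.
1999: real = 618.1/1.613 = 383.20; growth vs 1998 (357.60) = 7.16%.
2000: real = 666.3/1.660 = 401.39; growth vs 1999 (383.20) = 4.75%.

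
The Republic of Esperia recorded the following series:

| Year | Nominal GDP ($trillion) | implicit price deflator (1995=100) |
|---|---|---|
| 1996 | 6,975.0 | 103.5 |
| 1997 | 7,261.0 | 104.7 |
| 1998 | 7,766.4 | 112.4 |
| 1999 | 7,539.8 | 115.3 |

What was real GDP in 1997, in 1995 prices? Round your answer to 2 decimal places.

$6,935.05 trillion

Real GDP 1997 = 7261.0 / 1.047 = 6935.05.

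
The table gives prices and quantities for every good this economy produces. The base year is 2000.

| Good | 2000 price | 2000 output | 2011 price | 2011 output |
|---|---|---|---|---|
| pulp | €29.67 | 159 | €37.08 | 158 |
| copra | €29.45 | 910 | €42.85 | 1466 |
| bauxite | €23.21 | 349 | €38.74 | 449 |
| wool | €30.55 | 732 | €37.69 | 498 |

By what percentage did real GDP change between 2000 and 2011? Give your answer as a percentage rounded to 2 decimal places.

18.58%

Real GDP 2000 = Nominal GDP 2000 = 29.67·159 + 29.45·910 + 23.21·349 + 30.55·732 = 61979.92.
Real GDP 2011 (at 2000 prices) = 29.67·158 + 29.45·1466 + 23.21·449 + 30.55·498 = 73496.75.
Real growth = 73496.75/61979.92 − 1 = 0.1858.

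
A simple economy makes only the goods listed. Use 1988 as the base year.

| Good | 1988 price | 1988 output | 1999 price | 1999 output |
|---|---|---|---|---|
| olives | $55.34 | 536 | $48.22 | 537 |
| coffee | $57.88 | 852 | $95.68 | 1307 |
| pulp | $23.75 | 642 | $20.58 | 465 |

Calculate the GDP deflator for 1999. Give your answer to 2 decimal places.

137.89

Nominal GDP 1999 = 48.22·537 + 95.68·1307 + 20.58·465 = 160517.60.
Real GDP 1999 (at 1988 prices) = 55.34·537 + 57.88·1307 + 23.75·465 = 116410.49.
Deflator = Nominal/Real × 100 = 160517.60/116410.49 × 100 = 137.889.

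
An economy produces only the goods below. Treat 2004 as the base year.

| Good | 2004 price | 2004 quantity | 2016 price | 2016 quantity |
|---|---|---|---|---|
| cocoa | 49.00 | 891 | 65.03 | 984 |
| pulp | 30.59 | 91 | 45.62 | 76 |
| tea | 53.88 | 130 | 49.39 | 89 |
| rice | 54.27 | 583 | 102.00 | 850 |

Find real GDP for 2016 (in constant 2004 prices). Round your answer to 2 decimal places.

101465.66

Real GDP 2016 = Σ (p_2004 × q_2016) = 49.00·984 + 30.59·76 + 53.88·89 + 54.27·850 = 101465.66.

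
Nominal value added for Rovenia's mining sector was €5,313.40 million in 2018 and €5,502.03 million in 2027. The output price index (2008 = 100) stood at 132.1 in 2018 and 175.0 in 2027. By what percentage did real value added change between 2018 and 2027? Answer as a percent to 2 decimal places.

-21.83%

Deflate each year: 2018 → 5313.40/1.321 = 4022.26; 2027 → 5502.03/1.750 = 3144.02.
So real value added changed by 3144.02/4022.26 − 1 = -0.2183, i.e. -21.83%.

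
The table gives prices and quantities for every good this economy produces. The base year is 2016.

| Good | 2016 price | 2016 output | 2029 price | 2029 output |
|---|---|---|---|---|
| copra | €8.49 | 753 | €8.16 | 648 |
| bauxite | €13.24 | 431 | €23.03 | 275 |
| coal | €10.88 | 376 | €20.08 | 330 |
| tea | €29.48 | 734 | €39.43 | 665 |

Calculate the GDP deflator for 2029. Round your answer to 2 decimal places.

Nominal GDP 2029 = 8.16·648 + 23.03·275 + 20.08·330 + 39.43·665 = 44468.28.
Real GDP 2029 (at 2016 prices) = 8.49·648 + 13.24·275 + 10.88·330 + 29.48·665 = 32337.12.
Deflator = Nominal/Real × 100 = 44468.28/32337.12 × 100 = 137.515.

137.51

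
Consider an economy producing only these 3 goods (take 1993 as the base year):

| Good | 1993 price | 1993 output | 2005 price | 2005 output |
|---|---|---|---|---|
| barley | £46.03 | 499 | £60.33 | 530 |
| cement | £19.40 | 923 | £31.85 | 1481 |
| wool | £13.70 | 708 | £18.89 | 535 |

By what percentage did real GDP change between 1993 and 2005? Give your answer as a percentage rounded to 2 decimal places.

19.54%

Real GDP 1993 = Nominal GDP 1993 = 46.03·499 + 19.40·923 + 13.70·708 = 50574.77.
Real GDP 2005 (at 1993 prices) = 46.03·530 + 19.40·1481 + 13.70·535 = 60456.80.
Real growth = 60456.80/50574.77 − 1 = 0.1954.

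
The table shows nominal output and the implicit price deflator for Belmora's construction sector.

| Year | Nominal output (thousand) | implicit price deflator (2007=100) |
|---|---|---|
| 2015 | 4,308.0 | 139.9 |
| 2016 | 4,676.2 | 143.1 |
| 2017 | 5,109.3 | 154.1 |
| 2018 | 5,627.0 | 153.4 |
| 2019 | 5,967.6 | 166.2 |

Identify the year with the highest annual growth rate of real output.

2018

2016: real = 4676.2/1.431 = 3267.78; growth vs 2015 (3079.34) = 6.12%.
2017: real = 5109.3/1.541 = 3315.57; growth vs 2016 (3267.78) = 1.46%.
2018: real = 5627.0/1.534 = 3668.19; growth vs 2017 (3315.57) = 10.64%.
2019: real = 5967.6/1.662 = 3590.61; growth vs 2018 (3668.19) = -2.11%.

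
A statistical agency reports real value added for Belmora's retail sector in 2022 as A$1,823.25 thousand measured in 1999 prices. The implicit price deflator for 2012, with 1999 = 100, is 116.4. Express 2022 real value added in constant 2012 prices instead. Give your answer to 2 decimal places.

Real value added in 2012 prices = Real value added in 1999 prices × (P_2012/P_1999) = 1823.25 × 1.164 = 2122.26.

A$2,122.26 thousand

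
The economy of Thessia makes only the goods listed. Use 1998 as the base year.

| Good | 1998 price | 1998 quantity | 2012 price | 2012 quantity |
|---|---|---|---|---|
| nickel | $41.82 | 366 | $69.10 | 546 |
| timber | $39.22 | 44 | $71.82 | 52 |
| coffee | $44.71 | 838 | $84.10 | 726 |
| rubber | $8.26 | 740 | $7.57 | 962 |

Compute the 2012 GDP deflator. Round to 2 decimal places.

Nominal GDP 2012 = 69.10·546 + 71.82·52 + 84.10·726 + 7.57·962 = 109802.18.
Real GDP 2012 (at 1998 prices) = 41.82·546 + 39.22·52 + 44.71·726 + 8.26·962 = 65278.74.
Deflator = Nominal/Real × 100 = 109802.18/65278.74 × 100 = 168.205.

168.21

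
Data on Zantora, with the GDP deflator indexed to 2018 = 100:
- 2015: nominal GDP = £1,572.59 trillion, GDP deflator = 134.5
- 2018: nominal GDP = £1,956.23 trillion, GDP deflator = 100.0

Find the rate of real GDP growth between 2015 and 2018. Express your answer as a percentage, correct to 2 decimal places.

Deflate each year: 2015 → 1572.59/1.345 = 1169.21; 2018 → 1956.23/1.000 = 1956.23.
So real GDP changed by 1956.23/1169.21 − 1 = 0.6731, i.e. 67.31%.

67.31%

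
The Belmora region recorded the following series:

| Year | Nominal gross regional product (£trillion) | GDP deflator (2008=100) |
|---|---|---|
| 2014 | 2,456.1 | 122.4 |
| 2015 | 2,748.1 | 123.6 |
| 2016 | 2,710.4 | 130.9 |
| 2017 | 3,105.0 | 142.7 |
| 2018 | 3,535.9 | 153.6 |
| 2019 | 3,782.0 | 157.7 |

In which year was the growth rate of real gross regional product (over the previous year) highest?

2015

2015: real = 2748.1/1.236 = 2223.38; growth vs 2014 (2006.62) = 10.80%.
2016: real = 2710.4/1.309 = 2070.59; growth vs 2015 (2223.38) = -6.87%.
2017: real = 3105.0/1.427 = 2175.89; growth vs 2016 (2070.59) = 5.09%.
2018: real = 3535.9/1.536 = 2302.02; growth vs 2017 (2175.89) = 5.80%.
2019: real = 3782.0/1.577 = 2398.22; growth vs 2018 (2302.02) = 4.18%.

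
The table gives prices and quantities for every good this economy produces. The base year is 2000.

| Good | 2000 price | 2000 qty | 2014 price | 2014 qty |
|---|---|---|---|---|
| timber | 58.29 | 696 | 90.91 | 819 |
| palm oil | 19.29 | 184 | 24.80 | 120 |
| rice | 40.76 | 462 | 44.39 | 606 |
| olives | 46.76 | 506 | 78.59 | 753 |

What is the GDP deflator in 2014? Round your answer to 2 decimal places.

148.69

Nominal GDP 2014 = 90.91·819 + 24.80·120 + 44.39·606 + 78.59·753 = 163509.90.
Real GDP 2014 (at 2000 prices) = 58.29·819 + 19.29·120 + 40.76·606 + 46.76·753 = 109965.15.
Deflator = Nominal/Real × 100 = 163509.90/109965.15 × 100 = 148.692.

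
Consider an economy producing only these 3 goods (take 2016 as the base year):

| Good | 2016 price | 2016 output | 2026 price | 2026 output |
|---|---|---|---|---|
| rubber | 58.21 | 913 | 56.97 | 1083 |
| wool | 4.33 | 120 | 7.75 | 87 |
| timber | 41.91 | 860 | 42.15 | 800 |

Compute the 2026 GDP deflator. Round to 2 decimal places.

Nominal GDP 2026 = 56.97·1083 + 7.75·87 + 42.15·800 = 96092.76.
Real GDP 2026 (at 2016 prices) = 58.21·1083 + 4.33·87 + 41.91·800 = 96946.14.
Deflator = Nominal/Real × 100 = 96092.76/96946.14 × 100 = 99.120.

99.12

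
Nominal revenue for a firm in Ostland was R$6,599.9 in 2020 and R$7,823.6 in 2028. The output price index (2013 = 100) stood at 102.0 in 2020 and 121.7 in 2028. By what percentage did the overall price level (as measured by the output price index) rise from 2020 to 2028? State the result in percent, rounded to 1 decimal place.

19.3%

Price-level change = 121.7 / 102.0 − 1 = 0.1931.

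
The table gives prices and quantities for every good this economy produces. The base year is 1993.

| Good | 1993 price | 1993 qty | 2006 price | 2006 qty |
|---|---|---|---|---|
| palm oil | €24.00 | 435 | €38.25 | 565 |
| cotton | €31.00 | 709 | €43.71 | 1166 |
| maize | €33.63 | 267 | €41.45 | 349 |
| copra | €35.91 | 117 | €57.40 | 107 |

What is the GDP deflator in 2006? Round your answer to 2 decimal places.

142.74

Nominal GDP 2006 = 38.25·565 + 43.71·1166 + 41.45·349 + 57.40·107 = 93184.96.
Real GDP 2006 (at 1993 prices) = 24.00·565 + 31.00·1166 + 33.63·349 + 35.91·107 = 65285.24.
Deflator = Nominal/Real × 100 = 93184.96/65285.24 × 100 = 142.735.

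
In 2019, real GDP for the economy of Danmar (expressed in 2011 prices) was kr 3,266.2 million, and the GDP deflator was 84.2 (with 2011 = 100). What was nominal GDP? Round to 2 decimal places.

Nominal GDP = Real × (GDP deflator/100) = 3266.2 × 0.842 = 2750.14.

kr 2,750.14 million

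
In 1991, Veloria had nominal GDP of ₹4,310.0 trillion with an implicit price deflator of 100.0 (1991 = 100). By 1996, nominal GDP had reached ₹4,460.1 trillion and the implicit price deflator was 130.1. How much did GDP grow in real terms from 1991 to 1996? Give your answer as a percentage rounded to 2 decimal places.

-20.46%

Real GDP 1991 = 4310.0 / 1.000 = 4310.00.
Real GDP 1996 = 4460.1 / 1.301 = 3428.21.
Real growth = 3428.21 / 4310.00 − 1 = -0.2046.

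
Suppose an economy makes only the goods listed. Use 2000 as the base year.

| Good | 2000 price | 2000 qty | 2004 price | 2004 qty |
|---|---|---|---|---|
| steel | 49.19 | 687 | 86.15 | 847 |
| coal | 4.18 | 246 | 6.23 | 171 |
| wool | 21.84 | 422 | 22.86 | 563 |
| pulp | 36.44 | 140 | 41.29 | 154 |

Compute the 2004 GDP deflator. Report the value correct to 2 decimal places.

154.70

Nominal GDP 2004 = 86.15·847 + 6.23·171 + 22.86·563 + 41.29·154 = 93263.22.
Real GDP 2004 (at 2000 prices) = 49.19·847 + 4.18·171 + 21.84·563 + 36.44·154 = 60286.39.
Deflator = Nominal/Real × 100 = 93263.22/60286.39 × 100 = 154.700.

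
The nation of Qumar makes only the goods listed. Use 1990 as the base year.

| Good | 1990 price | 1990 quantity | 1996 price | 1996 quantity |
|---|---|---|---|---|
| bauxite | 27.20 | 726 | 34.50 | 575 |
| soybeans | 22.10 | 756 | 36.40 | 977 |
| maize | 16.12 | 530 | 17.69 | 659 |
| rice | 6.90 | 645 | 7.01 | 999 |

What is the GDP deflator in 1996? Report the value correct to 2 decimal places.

Nominal GDP 1996 = 34.50·575 + 36.40·977 + 17.69·659 + 7.01·999 = 74061.00.
Real GDP 1996 (at 1990 prices) = 27.20·575 + 22.10·977 + 16.12·659 + 6.90·999 = 54747.88.
Deflator = Nominal/Real × 100 = 74061.00/54747.88 × 100 = 135.276.

135.28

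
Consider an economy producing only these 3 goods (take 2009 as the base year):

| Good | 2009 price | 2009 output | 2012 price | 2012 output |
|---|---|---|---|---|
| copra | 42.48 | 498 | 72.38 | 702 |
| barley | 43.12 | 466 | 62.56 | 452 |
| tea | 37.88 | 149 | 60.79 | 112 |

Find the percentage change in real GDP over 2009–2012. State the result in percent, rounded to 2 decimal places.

Real GDP 2009 = Nominal GDP 2009 = 42.48·498 + 43.12·466 + 37.88·149 = 46893.08.
Real GDP 2012 (at 2009 prices) = 42.48·702 + 43.12·452 + 37.88·112 = 53553.76.
Real growth = 53553.76/46893.08 − 1 = 0.1420.

14.20%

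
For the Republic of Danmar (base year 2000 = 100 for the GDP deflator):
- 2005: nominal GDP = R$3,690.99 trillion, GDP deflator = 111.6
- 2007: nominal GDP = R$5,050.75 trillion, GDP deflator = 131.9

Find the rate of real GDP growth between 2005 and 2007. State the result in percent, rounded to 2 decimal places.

Deflate each year: 2005 → 3690.99/1.116 = 3307.34; 2007 → 5050.75/1.319 = 3829.23.
So real GDP changed by 3829.23/3307.34 − 1 = 0.1578, i.e. 15.78%.

15.78%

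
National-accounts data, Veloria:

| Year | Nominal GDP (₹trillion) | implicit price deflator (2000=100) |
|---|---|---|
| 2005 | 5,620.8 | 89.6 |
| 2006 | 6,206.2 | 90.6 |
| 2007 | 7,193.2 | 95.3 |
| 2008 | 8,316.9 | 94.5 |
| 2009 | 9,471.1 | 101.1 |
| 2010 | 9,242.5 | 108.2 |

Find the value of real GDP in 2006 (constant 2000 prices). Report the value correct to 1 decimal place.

Real GDP 2006 = 6206.2 / 0.906 = 6850.11.

₹6,850.1 trillion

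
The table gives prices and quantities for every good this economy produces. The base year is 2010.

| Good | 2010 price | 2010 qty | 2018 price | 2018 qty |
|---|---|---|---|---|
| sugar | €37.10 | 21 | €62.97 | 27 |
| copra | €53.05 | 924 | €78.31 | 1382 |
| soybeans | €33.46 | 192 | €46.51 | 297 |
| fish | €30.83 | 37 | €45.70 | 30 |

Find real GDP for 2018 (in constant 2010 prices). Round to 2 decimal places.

€85179.32

Real GDP 2018 = Σ (p_2010 × q_2018) = 37.10·27 + 53.05·1382 + 33.46·297 + 30.83·30 = 85179.32.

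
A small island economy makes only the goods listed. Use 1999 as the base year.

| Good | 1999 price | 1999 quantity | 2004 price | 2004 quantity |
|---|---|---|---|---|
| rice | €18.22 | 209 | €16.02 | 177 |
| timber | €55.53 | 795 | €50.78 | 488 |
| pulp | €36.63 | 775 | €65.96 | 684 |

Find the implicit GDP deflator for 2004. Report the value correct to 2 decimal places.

131.34

Nominal GDP 2004 = 16.02·177 + 50.78·488 + 65.96·684 = 72732.82.
Real GDP 2004 (at 1999 prices) = 18.22·177 + 55.53·488 + 36.63·684 = 55378.50.
Deflator = Nominal/Real × 100 = 72732.82/55378.50 × 100 = 131.338.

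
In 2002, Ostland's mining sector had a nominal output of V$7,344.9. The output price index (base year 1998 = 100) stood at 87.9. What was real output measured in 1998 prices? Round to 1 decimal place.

Real output = Nominal / (output price index/100) = 7344.9 / 0.879 = 8355.97.

V$8,356.0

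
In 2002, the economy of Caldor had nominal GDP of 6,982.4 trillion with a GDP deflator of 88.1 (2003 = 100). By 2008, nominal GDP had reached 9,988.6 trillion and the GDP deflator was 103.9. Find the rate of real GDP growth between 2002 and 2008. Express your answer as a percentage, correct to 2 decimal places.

21.30%

Real GDP 2002 = 6982.4 / 0.881 = 7925.54.
Real GDP 2008 = 9988.6 / 1.039 = 9613.67.
Real growth = 9613.67 / 7925.54 − 1 = 0.2130.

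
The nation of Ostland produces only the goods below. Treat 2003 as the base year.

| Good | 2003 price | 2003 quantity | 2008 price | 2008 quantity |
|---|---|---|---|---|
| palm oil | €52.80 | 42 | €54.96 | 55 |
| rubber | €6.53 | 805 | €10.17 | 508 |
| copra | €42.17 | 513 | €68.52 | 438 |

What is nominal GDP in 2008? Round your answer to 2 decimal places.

€38200.92

Nominal GDP 2008 = Σ (p_2008 × q_2008) = 54.96·55 + 10.17·508 + 68.52·438 = 38200.92.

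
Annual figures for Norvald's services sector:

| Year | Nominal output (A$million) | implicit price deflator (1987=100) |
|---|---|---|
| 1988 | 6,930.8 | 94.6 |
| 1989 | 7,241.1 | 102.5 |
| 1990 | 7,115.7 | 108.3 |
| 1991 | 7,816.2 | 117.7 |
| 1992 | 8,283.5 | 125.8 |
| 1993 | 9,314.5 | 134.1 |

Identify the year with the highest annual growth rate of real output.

1993

1989: real = 7241.1/1.025 = 7064.49; growth vs 1988 (7326.43) = -3.58%.
1990: real = 7115.7/1.083 = 6570.36; growth vs 1989 (7064.49) = -6.99%.
1991: real = 7816.2/1.177 = 6640.78; growth vs 1990 (6570.36) = 1.07%.
1992: real = 8283.5/1.258 = 6584.66; growth vs 1991 (6640.78) = -0.85%.
1993: real = 9314.5/1.341 = 6945.94; growth vs 1992 (6584.66) = 5.49%.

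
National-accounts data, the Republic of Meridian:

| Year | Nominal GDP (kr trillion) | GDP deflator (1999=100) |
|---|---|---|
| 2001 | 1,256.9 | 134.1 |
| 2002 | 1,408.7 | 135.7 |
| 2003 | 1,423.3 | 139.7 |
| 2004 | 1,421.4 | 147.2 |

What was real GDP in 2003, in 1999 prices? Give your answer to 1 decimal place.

Real GDP 2003 = 1423.3 / 1.397 = 1018.83.

kr 1,018.8 trillion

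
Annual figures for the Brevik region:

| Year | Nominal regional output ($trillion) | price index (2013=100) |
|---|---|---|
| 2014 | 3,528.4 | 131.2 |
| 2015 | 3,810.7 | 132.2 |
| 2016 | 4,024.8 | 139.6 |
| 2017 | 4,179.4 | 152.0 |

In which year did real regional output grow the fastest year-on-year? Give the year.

2015: real = 3810.7/1.322 = 2882.53; growth vs 2014 (2689.33) = 7.18%.
2016: real = 4024.8/1.396 = 2883.09; growth vs 2015 (2882.53) = 0.02%.
2017: real = 4179.4/1.520 = 2749.61; growth vs 2016 (2883.09) = -4.63%.

2015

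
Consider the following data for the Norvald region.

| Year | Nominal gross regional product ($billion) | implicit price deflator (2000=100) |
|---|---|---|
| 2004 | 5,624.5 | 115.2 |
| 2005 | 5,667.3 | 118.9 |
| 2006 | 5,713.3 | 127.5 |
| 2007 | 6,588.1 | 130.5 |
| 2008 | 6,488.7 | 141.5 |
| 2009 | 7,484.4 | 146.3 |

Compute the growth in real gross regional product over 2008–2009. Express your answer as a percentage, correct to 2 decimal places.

Real gross regional product 2008 = 6488.7/1.415 = 4585.65.
Real gross regional product 2009 = 7484.4/1.463 = 5115.79.
Change = 5115.79/4585.65 − 1 = 0.1156.

11.56%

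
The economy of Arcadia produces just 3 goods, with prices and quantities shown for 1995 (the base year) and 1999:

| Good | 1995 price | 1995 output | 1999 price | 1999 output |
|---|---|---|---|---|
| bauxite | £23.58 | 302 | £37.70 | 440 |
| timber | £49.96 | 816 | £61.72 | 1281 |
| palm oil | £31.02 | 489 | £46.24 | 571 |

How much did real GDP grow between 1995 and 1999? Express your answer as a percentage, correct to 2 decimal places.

Real GDP 1995 = Nominal GDP 1995 = 23.58·302 + 49.96·816 + 31.02·489 = 63057.30.
Real GDP 1999 (at 1995 prices) = 23.58·440 + 49.96·1281 + 31.02·571 = 92086.38.
Real growth = 92086.38/63057.30 − 1 = 0.4604.

46.04%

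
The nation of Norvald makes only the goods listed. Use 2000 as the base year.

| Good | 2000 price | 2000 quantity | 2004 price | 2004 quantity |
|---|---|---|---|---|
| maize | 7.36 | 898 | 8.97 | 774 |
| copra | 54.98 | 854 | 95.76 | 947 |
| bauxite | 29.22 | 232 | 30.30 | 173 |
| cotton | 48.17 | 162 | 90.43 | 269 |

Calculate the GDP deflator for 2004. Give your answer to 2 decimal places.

167.86

Nominal GDP 2004 = 8.97·774 + 95.76·947 + 30.30·173 + 90.43·269 = 127195.07.
Real GDP 2004 (at 2000 prices) = 7.36·774 + 54.98·947 + 29.22·173 + 48.17·269 = 75775.49.
Deflator = Nominal/Real × 100 = 127195.07/75775.49 × 100 = 167.858.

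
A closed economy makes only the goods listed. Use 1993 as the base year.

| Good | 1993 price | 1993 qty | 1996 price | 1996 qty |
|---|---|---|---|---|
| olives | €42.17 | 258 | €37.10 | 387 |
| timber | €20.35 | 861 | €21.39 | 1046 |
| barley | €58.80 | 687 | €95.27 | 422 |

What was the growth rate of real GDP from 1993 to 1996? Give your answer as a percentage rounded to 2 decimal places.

Real GDP 1993 = Nominal GDP 1993 = 42.17·258 + 20.35·861 + 58.80·687 = 68796.81.
Real GDP 1996 (at 1993 prices) = 42.17·387 + 20.35·1046 + 58.80·422 = 62419.49.
Real growth = 62419.49/68796.81 − 1 = -0.0927.

-9.27%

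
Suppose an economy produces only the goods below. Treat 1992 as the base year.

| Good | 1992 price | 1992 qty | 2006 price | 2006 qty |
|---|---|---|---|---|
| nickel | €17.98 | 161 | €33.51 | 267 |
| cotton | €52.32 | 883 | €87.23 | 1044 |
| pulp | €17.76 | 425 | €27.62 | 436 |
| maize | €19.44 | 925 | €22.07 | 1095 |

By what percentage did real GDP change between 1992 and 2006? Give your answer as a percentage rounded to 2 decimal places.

Real GDP 1992 = Nominal GDP 1992 = 17.98·161 + 52.32·883 + 17.76·425 + 19.44·925 = 74623.34.
Real GDP 2006 (at 1992 prices) = 17.98·267 + 52.32·1044 + 17.76·436 + 19.44·1095 = 88452.90.
Real growth = 88452.90/74623.34 − 1 = 0.1853.

18.53%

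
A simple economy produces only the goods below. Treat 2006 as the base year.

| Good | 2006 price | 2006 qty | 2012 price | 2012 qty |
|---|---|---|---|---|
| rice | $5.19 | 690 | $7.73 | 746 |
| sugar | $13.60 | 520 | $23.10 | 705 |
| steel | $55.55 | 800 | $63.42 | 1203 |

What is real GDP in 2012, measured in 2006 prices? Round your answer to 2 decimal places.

$80286.39

Real GDP 2012 = Σ (p_2006 × q_2012) = 5.19·746 + 13.60·705 + 55.55·1203 = 80286.39.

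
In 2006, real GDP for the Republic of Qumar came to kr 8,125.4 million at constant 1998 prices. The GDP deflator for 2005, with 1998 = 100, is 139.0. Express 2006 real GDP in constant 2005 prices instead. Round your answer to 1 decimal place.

kr 11,294.3 million

Real GDP in 2005 prices = Real GDP in 1998 prices × (P_2005/P_1998) = 8125.4 × 1.390 = 11294.31.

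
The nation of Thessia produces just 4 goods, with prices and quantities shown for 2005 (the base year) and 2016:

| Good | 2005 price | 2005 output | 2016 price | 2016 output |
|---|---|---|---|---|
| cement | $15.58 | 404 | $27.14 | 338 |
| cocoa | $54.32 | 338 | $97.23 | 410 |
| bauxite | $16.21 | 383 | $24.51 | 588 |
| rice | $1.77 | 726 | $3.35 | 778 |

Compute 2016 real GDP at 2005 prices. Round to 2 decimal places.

Real GDP 2016 = Σ (p_2005 × q_2016) = 15.58·338 + 54.32·410 + 16.21·588 + 1.77·778 = 38445.78.

$38445.78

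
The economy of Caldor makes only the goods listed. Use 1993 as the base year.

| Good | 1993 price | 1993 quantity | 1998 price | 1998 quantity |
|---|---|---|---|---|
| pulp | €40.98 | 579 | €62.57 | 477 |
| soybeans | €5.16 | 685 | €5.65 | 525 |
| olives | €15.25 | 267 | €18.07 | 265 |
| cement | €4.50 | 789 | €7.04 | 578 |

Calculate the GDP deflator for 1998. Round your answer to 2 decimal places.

Nominal GDP 1998 = 62.57·477 + 5.65·525 + 18.07·265 + 7.04·578 = 41669.81.
Real GDP 1998 (at 1993 prices) = 40.98·477 + 5.16·525 + 15.25·265 + 4.50·578 = 28898.71.
Deflator = Nominal/Real × 100 = 41669.81/28898.71 × 100 = 144.193.

144.19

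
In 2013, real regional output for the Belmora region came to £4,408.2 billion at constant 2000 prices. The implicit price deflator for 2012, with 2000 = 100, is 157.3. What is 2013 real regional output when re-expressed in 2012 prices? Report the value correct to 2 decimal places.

£6,934.10 billion

Real regional output in 2012 prices = Real regional output in 2000 prices × (P_2012/P_2000) = 4408.2 × 1.573 = 6934.10.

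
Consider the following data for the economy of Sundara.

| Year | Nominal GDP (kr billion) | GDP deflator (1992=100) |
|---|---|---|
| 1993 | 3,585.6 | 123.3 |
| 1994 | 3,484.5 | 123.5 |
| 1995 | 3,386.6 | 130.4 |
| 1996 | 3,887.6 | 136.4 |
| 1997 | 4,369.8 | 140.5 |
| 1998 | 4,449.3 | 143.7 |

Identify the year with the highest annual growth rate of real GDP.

1996

1994: real = 3484.5/1.235 = 2821.46; growth vs 1993 (2908.03) = -2.98%.
1995: real = 3386.6/1.304 = 2597.09; growth vs 1994 (2821.46) = -7.95%.
1996: real = 3887.6/1.364 = 2850.15; growth vs 1995 (2597.09) = 9.74%.
1997: real = 4369.8/1.405 = 3110.18; growth vs 1996 (2850.15) = 9.12%.
1998: real = 4449.3/1.437 = 3096.24; growth vs 1997 (3110.18) = -0.45%.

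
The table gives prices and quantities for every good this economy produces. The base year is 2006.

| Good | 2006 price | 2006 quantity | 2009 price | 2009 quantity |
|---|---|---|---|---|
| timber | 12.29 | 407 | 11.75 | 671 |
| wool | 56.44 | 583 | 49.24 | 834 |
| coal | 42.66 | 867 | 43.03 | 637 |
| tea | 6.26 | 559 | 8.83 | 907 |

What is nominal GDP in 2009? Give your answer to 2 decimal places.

84369.33

Nominal GDP 2009 = Σ (p_2009 × q_2009) = 11.75·671 + 49.24·834 + 43.03·637 + 8.83·907 = 84369.33.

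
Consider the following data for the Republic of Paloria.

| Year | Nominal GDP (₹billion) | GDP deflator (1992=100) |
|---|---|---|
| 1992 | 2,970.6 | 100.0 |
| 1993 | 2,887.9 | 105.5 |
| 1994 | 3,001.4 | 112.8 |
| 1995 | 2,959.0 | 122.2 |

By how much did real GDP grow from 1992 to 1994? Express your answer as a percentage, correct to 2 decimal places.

-10.43%

Real GDP 1992 = 2970.6/1.000 = 2970.60.
Real GDP 1994 = 3001.4/1.128 = 2660.82.
Change = 2660.82/2970.60 − 1 = -0.1043.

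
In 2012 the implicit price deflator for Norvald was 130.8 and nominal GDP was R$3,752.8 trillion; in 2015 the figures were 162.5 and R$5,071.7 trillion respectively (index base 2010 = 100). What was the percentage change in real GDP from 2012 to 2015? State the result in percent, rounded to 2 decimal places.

Deflate each year: 2012 → 3752.8/1.308 = 2869.11; 2015 → 5071.7/1.625 = 3121.05.
So real GDP changed by 3121.05/2869.11 − 1 = 0.0878, i.e. 8.78%.

8.78%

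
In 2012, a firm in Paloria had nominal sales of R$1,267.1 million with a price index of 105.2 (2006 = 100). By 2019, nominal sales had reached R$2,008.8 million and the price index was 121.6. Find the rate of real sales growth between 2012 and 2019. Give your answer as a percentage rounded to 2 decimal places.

37.15%

Deflate each year: 2012 → 1267.1/1.052 = 1204.47; 2019 → 2008.8/1.216 = 1651.97.
So real sales changed by 1651.97/1204.47 − 1 = 0.3715, i.e. 37.15%.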